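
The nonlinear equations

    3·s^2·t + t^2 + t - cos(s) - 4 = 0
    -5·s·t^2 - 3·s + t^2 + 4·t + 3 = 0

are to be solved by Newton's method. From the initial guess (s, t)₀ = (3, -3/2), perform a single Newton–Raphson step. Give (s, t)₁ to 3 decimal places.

At (3, -3/2): F = (-42.76001, -43.500).
Jacobian J = [[6·s·t + sin(s), 3·s^2 + 2·t + 1], [-5·t^2 - 3, -10·s·t + 2·t + 4]].
At the point, J = [[-26.85888, 25.000], [-14.250, 46.000]] (det J = -879.25848).
Solving J·Δ = −F gives Δ = (-1.000, 0.636).
Then the next iterate is (s, t)₁ = (2.000, -0.864).

(2.000, -0.864)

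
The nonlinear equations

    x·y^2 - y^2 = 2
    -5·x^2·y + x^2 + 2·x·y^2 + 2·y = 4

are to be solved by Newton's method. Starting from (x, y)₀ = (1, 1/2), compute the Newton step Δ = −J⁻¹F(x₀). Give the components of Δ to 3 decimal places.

At (1, 1/2): F = (-2.000, -4.000).
Jacobian J = [[y^2, 2·x·y - 2·y], [-10·x·y + 2·x + 2·y^2, -5·x^2 + 4·x·y + 2]].
At the point, J = [[0.250, 0.000], [-2.500, -1.000]] (det J = -0.250).
Solving J·Δ = −F gives Δ = (8.000, -24.000).

(8.000, -24.000)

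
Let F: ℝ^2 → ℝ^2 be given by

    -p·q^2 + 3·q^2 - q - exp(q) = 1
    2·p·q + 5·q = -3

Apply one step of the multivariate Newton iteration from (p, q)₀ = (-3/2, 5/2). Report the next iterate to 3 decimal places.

At (-3/2, 5/2): F = (12.44251, 8.000).
Jacobian J = [[-q^2, -2·p·q + 6·q - exp(q) - 1], [2·q, 2·p + 5]].
At the point, J = [[-6.250, 9.31751], [5.000, 2.000]] (det J = -59.08753).
Solving J·Δ = −F gives Δ = (-0.840, -1.899).
Then the next iterate is (p, q)₁ = (-2.340, 0.601).

(-2.340, 0.601)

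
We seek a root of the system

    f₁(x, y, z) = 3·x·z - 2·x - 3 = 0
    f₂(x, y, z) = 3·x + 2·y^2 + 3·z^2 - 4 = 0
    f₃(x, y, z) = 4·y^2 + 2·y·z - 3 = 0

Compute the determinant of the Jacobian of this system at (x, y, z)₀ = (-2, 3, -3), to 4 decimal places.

-4680.0000

J = [[3·z - 2, 0, 3·x], [3, 4·y, 6·z], [0, 8·y + 2·z, 2·y]].
At the point, J = [[-11.0000, 0.0000, -6.0000], [3.0000, 12.0000, -18.0000], [0.0000, 18.0000, 6.0000]].
det J = -4680.0000.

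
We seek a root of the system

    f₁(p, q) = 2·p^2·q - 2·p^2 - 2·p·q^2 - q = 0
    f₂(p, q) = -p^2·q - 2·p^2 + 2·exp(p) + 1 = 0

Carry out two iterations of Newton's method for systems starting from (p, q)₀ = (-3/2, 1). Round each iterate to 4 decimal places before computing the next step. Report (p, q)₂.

At (-3/2, 1): F = (2.0000, -5.303740).
Jacobian J = [[4·p·q - 4·p - 2·q^2, 2·p^2 - 4·p·q - 1], [-2·p·q - 4·p + 2·exp(p), -p^2]].
At the point, J = [[-2.0000, 9.5000], [9.446260, -2.2500]] (det J = -85.239473).
Solving J·Δ = −F gives Δ = (0.5383, -0.0972).
Then the next iterate is (p, q)₁ = (-0.9617, 0.9028).
Round to (-0.9617, 0.9028) and repeat: F = (0.485069, -0.920219), J = [[-1.256187, 4.322625], [6.347731, -0.924867]].
Δ = (0.1343, -0.0732), so (p, q)₂ = (-0.8274, 0.8296).

(-0.8274, 0.8296)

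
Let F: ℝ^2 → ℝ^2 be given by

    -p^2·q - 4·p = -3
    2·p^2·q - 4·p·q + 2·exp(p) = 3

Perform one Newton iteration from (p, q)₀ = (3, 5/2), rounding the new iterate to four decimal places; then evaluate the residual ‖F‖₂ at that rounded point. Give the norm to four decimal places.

At (3, 5/2): F = (-31.5000, 52.171074).
Jacobian J = [[-2·p·q - 4, -p^2], [4·p·q - 4·q + 2·exp(p), 2·p^2 - 4·p]].
At the point, J = [[-19.0000, -9.0000], [60.171074, 6.0000]] (det J = 427.539665).
Solving J·Δ = −F gives Δ = (-0.6562, -2.1147).
Then the next iterate is (p, q)₁ = (2.3438, 0.3853).
Re-evaluating at (2.3438, 0.3853): F = (-8.491806, 18.462469), so ‖F‖₂ = 20.3218.

20.3218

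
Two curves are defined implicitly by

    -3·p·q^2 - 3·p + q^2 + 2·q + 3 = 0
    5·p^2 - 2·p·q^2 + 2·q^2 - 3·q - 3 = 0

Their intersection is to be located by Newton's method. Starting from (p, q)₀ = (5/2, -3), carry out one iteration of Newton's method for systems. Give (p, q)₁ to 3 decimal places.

(0.525, -2.762)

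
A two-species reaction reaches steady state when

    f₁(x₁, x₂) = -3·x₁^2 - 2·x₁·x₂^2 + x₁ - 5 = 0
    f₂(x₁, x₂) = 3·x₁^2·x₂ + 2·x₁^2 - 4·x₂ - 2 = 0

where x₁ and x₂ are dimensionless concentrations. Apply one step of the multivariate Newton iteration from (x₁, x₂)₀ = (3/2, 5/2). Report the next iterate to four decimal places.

(1.3360, 0.7908)

At (3/2, 5/2): F = (-29.0000, 9.3750).
Jacobian J = [[-6·x₁ - 2·x₂^2 + 1, -4·x₁·x₂], [6·x₁·x₂ + 4·x₁, 3·x₁^2 - 4]].
At the point, J = [[-20.5000, -15.0000], [28.5000, 2.7500]] (det J = 371.1250).
Solving J·Δ = −F gives Δ = (-0.1640, -1.7092).
Then the next iterate is (x₁, x₂)₁ = (1.3360, 0.7908).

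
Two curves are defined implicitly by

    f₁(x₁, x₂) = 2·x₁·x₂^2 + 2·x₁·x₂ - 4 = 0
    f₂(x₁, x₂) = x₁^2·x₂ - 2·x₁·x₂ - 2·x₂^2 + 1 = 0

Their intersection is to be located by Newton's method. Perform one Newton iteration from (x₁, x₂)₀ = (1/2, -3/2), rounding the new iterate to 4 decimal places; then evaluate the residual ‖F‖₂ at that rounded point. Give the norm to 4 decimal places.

6.3924

At (1/2, -3/2): F = (-3.2500, -2.3750).
Jacobian J = [[2·x₂^2 + 2·x₂, 4·x₁·x₂ + 2·x₁], [2·x₁·x₂ - 2·x₂, x₁^2 - 2·x₁ - 4·x₂]].
At the point, J = [[1.5000, -2.0000], [1.5000, 5.2500]] (det J = 10.8750).
Solving J·Δ = −F gives Δ = (2.0057, -0.1207).
Then the next iterate is (x₁, x₂)₁ = (2.5057, -1.6207).
Re-evaluating at (2.5057, -1.6207): F = (1.041310, -6.306979), so ‖F‖₂ = 6.3924.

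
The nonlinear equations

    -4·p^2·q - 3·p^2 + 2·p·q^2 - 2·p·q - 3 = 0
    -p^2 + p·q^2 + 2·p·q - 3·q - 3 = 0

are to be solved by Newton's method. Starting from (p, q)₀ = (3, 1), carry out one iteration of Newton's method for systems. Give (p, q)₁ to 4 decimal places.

(1.3462, 1.1154)

At (3, 1): F = (-66.0000, -6.0000).
Jacobian J = [[-8·p·q - 6·p + 2·q^2 - 2·q, -4·p^2 + 4·p·q - 2·p], [-2·p + q^2 + 2·q, 2·p·q + 2·p - 3]].
At the point, J = [[-42.0000, -30.0000], [-3.0000, 9.0000]] (det J = -468.0000).
Solving J·Δ = −F gives Δ = (-1.6538, 0.1154).
Then the next iterate is (p, q)₁ = (1.3462, 1.1154).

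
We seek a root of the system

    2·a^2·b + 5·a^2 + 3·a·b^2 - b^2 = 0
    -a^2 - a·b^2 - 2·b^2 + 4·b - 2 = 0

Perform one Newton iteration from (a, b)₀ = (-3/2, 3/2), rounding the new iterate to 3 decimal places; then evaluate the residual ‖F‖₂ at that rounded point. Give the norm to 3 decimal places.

At (-3/2, 3/2): F = (5.625, 0.625).
Jacobian J = [[4·a·b + 10·a + 3·b^2, 2·a^2 + 6·a·b - 2·b], [-2·a - b^2, -2·a·b - 4·b + 4]].
At the point, J = [[-17.250, -12.000], [0.750, 2.500]] (det J = -34.125).
Solving J·Δ = −F gives Δ = (0.632, -0.440).
Then the next iterate is (a, b)₁ = (-0.868, 1.060).
Re-evaluating at (-0.868, 1.060): F = (1.31492, 0.21466), so ‖F‖₂ = 1.332.

1.332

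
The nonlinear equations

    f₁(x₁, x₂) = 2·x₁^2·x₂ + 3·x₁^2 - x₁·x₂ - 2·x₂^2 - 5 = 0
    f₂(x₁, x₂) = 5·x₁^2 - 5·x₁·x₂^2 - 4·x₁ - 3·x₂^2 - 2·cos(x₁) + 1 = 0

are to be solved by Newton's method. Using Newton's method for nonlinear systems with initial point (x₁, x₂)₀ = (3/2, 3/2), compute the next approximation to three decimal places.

At (3/2, 3/2): F = (1.750, -17.51647).
Jacobian J = [[4·x₁·x₂ + 6·x₁ - x₂, 2·x₁^2 - x₁ - 4·x₂], [10·x₁ - 5·x₂^2 + 2·sin(x₁) - 4, -10·x₁·x₂ - 6·x₂]].
At the point, J = [[16.500, -3.000], [1.74499, -31.500]] (det J = -514.51503).
Solving J·Δ = −F gives Δ = (-0.209, -0.568).
Then the next iterate is (x₁, x₂)₁ = (1.291, 0.932).

(1.291, 0.932)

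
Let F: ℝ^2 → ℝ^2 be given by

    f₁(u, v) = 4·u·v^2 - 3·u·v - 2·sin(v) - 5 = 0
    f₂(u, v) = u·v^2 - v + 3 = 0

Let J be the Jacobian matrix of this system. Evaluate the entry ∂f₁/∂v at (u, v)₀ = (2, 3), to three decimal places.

43.980

∂f₁/∂v = 8·u·v - 3·u - 2·cos(v).
At (2, 3) this is 43.980.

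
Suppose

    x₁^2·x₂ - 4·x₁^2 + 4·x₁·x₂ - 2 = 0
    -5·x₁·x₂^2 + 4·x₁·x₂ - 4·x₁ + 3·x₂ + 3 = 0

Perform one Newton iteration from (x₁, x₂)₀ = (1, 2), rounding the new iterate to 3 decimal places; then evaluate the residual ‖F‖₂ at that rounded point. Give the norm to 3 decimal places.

5.949

At (1, 2): F = (4.000, -7.000).
Jacobian J = [[2·x₁·x₂ - 8·x₁ + 4·x₂, x₁^2 + 4·x₁], [-5·x₂^2 + 4·x₂ - 4, -10·x₁·x₂ + 4·x₁ + 3]].
At the point, J = [[4.000, 5.000], [-16.000, -13.000]] (det J = 28.000).
Solving J·Δ = −F gives Δ = (0.607, -1.286).
Then the next iterate is (x₁, x₂)₁ = (1.607, 0.714).
Re-evaluating at (1.607, 0.714): F = (-5.89634, -0.79262), so ‖F‖₂ = 5.949.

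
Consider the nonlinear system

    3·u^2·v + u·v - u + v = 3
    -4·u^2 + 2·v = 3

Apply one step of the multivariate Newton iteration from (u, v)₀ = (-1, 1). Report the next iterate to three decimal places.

(-0.528, 1.611)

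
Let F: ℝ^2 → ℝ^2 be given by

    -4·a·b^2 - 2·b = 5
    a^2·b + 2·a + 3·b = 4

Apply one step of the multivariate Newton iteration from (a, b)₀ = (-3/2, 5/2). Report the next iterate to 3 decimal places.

(-0.308, 2.582)

At (-3/2, 5/2): F = (27.500, 6.125).
Jacobian J = [[-4·b^2, -8·a·b - 2], [2·a·b + 2, a^2 + 3]].
At the point, J = [[-25.000, 28.000], [-5.500, 5.250]] (det J = 22.750).
Solving J·Δ = −F gives Δ = (1.192, 0.082).
Then the next iterate is (a, b)₁ = (-0.308, 2.582).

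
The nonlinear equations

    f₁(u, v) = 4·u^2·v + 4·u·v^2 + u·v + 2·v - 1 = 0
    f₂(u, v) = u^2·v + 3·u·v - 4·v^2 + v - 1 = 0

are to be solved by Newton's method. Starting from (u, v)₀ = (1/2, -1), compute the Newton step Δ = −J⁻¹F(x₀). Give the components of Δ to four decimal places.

(-2.4118, -0.1765)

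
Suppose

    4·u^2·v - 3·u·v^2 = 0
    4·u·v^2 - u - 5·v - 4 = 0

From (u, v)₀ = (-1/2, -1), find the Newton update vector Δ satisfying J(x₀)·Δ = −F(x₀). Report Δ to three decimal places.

At (-1/2, -1): F = (0.500, -0.500).
Jacobian J = [[8·u·v - 3·v^2, 4·u^2 - 6·u·v], [4·v^2 - 1, 8·u·v - 5]].
At the point, J = [[1.000, -2.000], [3.000, -1.000]] (det J = 5.000).
Solving J·Δ = −F gives Δ = (0.300, 0.400).

(0.300, 0.400)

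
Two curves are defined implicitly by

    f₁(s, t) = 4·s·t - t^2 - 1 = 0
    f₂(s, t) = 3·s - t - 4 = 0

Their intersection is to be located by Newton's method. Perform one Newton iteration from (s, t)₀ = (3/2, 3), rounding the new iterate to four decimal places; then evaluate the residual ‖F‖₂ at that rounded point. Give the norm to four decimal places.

8.2498

At (3/2, 3): F = (8.0000, -2.5000).
Jacobian J = [[4·t, 4·s - 2·t], [3, -1]].
At the point, J = [[12.0000, 0.0000], [3.0000, -1.0000]] (det J = -12.0000).
Solving J·Δ = −F gives Δ = (-0.6667, -4.5000).
Then the next iterate is (s, t)₁ = (0.8333, -1.5000).
Re-evaluating at (0.8333, -1.5000): F = (-8.2498, -0.0001), so ‖F‖₂ = 8.2498.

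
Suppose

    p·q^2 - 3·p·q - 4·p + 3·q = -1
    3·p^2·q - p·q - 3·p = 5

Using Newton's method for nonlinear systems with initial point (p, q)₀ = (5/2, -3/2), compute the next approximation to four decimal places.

At (5/2, -3/2): F = (3.3750, -36.8750).
Jacobian J = [[q^2 - 3·q - 4, 2·p·q - 3·p + 3], [6·p·q - q - 3, 3·p^2 - p]].
At the point, J = [[2.7500, -12.0000], [-24.0000, 16.2500]] (det J = -243.3125).
Solving J·Δ = −F gives Δ = (-1.5932, -0.0839).
Then the next iterate is (p, q)₁ = (0.9068, -1.5839).

(0.9068, -1.5839)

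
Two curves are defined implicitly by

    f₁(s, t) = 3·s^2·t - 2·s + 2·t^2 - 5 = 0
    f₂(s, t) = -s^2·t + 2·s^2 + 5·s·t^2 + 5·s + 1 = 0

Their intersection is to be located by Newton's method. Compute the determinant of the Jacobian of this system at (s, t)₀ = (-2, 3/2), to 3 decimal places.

J = [[6·s·t - 2, 3·s^2 + 4·t], [-2·s·t + 4·s + 5·t^2 + 5, -s^2 + 10·s·t]].
At the point, J = [[-20.000, 18.000], [14.250, -34.000]].
det J = 423.500.

423.500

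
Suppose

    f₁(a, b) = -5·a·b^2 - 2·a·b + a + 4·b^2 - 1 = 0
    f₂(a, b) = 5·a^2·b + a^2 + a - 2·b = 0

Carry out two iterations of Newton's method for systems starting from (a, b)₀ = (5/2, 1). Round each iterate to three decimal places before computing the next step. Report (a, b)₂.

At (5/2, 1): F = (-12.000, 38.000).
Jacobian J = [[-5·b^2 - 2·b + 1, -10·a·b - 2·a + 8·b], [10·a·b + 2·a + 1, 5·a^2 - 2]].
At the point, J = [[-6.000, -22.000], [31.000, 29.250]] (det J = 506.500).
Solving J·Δ = −F gives Δ = (-0.958, -0.284).
Then the next iterate is (a, b)₁ = (1.542, 0.716).
Round to (1.542, 0.716) and repeat: F = (-3.56810, 11.00016), J = [[-2.99528, -8.39672], [15.12472, 9.88882]].
Δ = (-0.586, -0.216), so (a, b)₂ = (0.956, 0.500).

(0.956, 0.500)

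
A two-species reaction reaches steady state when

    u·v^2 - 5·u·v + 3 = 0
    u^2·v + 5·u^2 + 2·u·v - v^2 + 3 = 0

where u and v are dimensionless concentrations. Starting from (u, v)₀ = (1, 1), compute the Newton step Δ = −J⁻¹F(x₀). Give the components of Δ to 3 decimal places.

At (1, 1): F = (-1.000, 10.000).
Jacobian J = [[v^2 - 5·v, 2·u·v - 5·u], [2·u·v + 10·u + 2·v, u^2 + 2·u - 2·v]].
At the point, J = [[-4.000, -3.000], [14.000, 1.000]] (det J = 38.000).
Solving J·Δ = −F gives Δ = (-0.763, 0.684).

(-0.763, 0.684)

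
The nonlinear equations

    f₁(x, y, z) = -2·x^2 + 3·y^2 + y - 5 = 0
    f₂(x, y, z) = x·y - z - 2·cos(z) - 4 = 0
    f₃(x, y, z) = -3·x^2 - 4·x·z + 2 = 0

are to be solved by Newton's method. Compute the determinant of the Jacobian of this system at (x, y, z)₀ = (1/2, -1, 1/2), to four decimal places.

10.9713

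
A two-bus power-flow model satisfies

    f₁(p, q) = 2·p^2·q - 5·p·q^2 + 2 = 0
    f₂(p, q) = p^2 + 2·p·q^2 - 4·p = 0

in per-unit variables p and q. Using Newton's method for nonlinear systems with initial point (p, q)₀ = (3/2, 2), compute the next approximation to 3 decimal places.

At (3/2, 2): F = (-19.000, 8.250).
Jacobian J = [[4·p·q - 5·q^2, 2·p^2 - 10·p·q], [2·p + 2·q^2 - 4, 4·p·q]].
At the point, J = [[-8.000, -25.500], [7.000, 12.000]] (det J = 82.500).
Solving J·Δ = −F gives Δ = (0.214, -0.812).
Then the next iterate is (p, q)₁ = (1.714, 1.188).

(1.714, 1.188)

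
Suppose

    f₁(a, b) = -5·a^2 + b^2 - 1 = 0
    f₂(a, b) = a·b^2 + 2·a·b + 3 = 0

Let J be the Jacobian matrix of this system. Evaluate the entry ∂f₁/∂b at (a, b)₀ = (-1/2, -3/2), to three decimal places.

∂f₁/∂b = 2·b.
At (-1/2, -3/2) this is -3.000.

-3.000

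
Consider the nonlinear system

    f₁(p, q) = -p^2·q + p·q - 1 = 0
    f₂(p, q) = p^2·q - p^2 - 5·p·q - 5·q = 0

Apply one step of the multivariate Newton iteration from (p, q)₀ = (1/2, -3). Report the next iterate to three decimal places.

(3.159, 4.000)

At (1/2, -3): F = (-1.750, 21.500).
Jacobian J = [[-2·p·q + q, -p^2 + p], [2·p·q - 2·p - 5·q, p^2 - 5·p - 5]].
At the point, J = [[0.000, 0.250], [11.000, -7.250]] (det J = -2.750).
Solving J·Δ = −F gives Δ = (2.659, 7.000).
Then the next iterate is (p, q)₁ = (3.159, 4.000).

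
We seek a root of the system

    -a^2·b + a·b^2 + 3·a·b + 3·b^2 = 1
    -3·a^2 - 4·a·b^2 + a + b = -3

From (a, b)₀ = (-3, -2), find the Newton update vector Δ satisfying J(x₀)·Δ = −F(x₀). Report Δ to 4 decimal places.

(1.8301, 0.5211)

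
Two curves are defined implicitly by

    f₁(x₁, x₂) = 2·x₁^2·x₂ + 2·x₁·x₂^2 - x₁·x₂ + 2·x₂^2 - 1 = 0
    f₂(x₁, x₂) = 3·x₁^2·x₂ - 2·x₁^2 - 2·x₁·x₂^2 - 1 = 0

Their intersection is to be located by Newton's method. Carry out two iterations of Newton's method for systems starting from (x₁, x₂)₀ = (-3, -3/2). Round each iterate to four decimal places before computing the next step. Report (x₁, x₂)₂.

(-0.9773, -0.8956)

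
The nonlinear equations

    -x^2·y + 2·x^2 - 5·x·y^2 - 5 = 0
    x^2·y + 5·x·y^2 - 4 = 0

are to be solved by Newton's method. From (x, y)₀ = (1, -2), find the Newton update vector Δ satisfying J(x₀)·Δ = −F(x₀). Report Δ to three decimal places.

At (1, -2): F = (-21.000, 14.000).
Jacobian J = [[-2·x·y + 4·x - 5·y^2, -x^2 - 10·x·y], [2·x·y + 5·y^2, x^2 + 10·x·y]].
At the point, J = [[-12.000, 19.000], [16.000, -19.000]] (det J = -76.000).
Solving J·Δ = −F gives Δ = (1.750, 2.211).

(1.750, 2.211)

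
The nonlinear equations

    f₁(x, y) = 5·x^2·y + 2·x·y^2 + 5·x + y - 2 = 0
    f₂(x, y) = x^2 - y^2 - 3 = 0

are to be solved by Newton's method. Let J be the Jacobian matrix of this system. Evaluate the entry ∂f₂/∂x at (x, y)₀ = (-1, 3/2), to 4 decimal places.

-2.0000

∂f₂/∂x = 2·x.
At (-1, 3/2) this is -2.0000.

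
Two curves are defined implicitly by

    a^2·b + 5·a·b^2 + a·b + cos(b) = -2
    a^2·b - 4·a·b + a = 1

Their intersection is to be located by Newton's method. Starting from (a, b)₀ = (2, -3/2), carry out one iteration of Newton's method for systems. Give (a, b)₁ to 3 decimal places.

At (2, -3/2): F = (15.57074, 7.000).
Jacobian J = [[2·a·b + 5·b^2 + b, a^2 + 10·a·b + a - sin(b)], [2·a·b - 4·b + 1, a^2 - 4·a]].
At the point, J = [[3.750, -23.00251], [1.000, -4.000]] (det J = 8.00251).
Solving J·Δ = −F gives Δ = (-12.338, -1.334).
Then the next iterate is (a, b)₁ = (-10.338, -2.834).

(-10.338, -2.834)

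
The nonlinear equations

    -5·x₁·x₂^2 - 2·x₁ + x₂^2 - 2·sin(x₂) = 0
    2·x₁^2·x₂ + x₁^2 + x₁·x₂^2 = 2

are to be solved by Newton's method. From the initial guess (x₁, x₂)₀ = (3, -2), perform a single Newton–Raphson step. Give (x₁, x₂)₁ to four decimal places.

(2.0883, -1.2940)

At (3, -2): F = (-60.181405, -17.0000).
Jacobian J = [[-5·x₂^2 - 2, -10·x₁·x₂ + 2·x₂ - 2·cos(x₂)], [4·x₁·x₂ + 2·x₁ + x₂^2, 2·x₁^2 + 2·x₁·x₂]].
At the point, J = [[-22.0000, 56.832294], [-14.0000, 6.0000]] (det J = 663.652111).
Solving J·Δ = −F gives Δ = (-0.9117, 0.7060).
Then the next iterate is (x₁, x₂)₁ = (2.0883, -1.2940).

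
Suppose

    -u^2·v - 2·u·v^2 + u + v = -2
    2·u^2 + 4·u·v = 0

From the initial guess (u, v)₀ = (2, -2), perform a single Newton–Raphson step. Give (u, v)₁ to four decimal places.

At (2, -2): F = (-6.0000, -8.0000).
Jacobian J = [[-2·u·v - 2·v^2 + 1, -u^2 - 4·u·v + 1], [4·u + 4·v, 4·u]].
At the point, J = [[1.0000, 13.0000], [0.0000, 8.0000]] (det J = 8.0000).
Solving J·Δ = −F gives Δ = (-7.0000, 1.0000).
Then the next iterate is (u, v)₁ = (-5.0000, -1.0000).

(-5.0000, -1.0000)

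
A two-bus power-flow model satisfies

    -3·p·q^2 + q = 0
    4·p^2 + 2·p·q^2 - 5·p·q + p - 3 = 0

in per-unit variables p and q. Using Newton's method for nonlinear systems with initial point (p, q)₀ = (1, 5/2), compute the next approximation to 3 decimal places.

At (1, 5/2): F = (-16.250, 2.000).
Jacobian J = [[-3·q^2, -6·p·q + 1], [8·p + 2·q^2 - 5·q + 1, 4·p·q - 5·p]].
At the point, J = [[-18.750, -14.000], [9.000, 5.000]] (det J = 32.250).
Solving J·Δ = −F gives Δ = (1.651, -3.372).
Then the next iterate is (p, q)₁ = (2.651, -0.872).

(2.651, -0.872)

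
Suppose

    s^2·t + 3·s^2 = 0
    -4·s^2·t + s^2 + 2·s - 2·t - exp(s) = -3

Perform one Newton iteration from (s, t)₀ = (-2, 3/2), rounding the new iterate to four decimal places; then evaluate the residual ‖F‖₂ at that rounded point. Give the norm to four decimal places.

At (-2, 3/2): F = (18.0000, -24.135335).
Jacobian J = [[2·s·t + 6·s, s^2], [-8·s·t + 2·s - exp(s) + 2, -4·s^2 - 2]].
At the point, J = [[-18.0000, 4.0000], [21.864665, -18.0000]] (det J = 236.541341).
Solving J·Δ = −F gives Δ = (0.9616, -0.1728).
Then the next iterate is (s, t)₁ = (-1.0384, 1.3272).
Re-evaluating at (-1.0384, 1.3272): F = (4.665910, -6.731290), so ‖F‖₂ = 8.1903.

8.1903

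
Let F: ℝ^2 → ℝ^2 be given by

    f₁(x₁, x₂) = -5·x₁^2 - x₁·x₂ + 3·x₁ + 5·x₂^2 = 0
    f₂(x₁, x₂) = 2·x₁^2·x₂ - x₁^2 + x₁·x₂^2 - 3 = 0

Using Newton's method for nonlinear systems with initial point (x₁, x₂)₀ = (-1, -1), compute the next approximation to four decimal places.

(-0.3361, -0.4118)

At (-1, -1): F = (-4.0000, -7.0000).
Jacobian J = [[-10·x₁ - x₂ + 3, -x₁ + 10·x₂], [4·x₁·x₂ - 2·x₁ + x₂^2, 2·x₁^2 + 2·x₁·x₂]].
At the point, J = [[14.0000, -9.0000], [7.0000, 4.0000]] (det J = 119.0000).
Solving J·Δ = −F gives Δ = (0.6639, 0.5882).
Then the next iterate is (x₁, x₂)₁ = (-0.3361, -0.4118).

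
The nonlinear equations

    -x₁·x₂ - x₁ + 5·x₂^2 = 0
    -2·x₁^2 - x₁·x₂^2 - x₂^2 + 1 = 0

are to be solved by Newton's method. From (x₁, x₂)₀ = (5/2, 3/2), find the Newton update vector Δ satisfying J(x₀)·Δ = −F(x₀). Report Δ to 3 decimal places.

At (5/2, 3/2): F = (5.000, -19.375).
Jacobian J = [[-x₂ - 1, -x₁ + 10·x₂], [-4·x₁ - x₂^2, -2·x₁·x₂ - 2·x₂]].
At the point, J = [[-2.500, 12.500], [-12.250, -10.500]] (det J = 179.375).
Solving J·Δ = −F gives Δ = (-1.057, -0.611).

(-1.057, -0.611)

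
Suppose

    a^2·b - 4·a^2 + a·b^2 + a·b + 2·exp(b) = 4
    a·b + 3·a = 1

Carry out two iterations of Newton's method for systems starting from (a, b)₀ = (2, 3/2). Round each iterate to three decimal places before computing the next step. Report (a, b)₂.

(0.281, 0.712)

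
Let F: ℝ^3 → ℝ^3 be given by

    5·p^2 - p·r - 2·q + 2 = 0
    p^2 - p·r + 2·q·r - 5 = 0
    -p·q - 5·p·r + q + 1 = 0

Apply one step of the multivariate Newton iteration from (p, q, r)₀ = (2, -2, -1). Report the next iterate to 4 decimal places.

(0.4385, -4.8923, -0.5038)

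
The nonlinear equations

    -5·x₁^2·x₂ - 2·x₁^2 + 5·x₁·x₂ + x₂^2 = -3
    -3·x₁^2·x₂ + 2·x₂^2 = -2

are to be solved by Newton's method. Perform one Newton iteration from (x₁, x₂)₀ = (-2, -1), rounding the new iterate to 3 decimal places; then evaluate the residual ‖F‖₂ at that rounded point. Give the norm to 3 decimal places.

At (-2, -1): F = (26.000, 16.000).
Jacobian J = [[-10·x₁·x₂ - 4·x₁ + 5·x₂, -5·x₁^2 + 5·x₁ + 2·x₂], [-6·x₁·x₂, -3·x₁^2 + 4·x₂]].
At the point, J = [[-17.000, -32.000], [-12.000, -16.000]] (det J = -112.000).
Solving J·Δ = −F gives Δ = (0.857, 0.357).
Then the next iterate is (x₁, x₂)₁ = (-1.143, -0.643).
Re-evaluating at (-1.143, -0.643): F = (8.67553, 5.34704), so ‖F‖₂ = 10.191.

10.191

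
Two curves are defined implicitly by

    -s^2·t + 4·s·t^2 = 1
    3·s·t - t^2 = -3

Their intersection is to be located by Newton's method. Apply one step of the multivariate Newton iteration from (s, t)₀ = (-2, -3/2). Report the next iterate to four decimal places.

(-0.0741, -1.1389)

At (-2, -3/2): F = (-13.0000, 9.7500).
Jacobian J = [[-2·s·t + 4·t^2, -s^2 + 8·s·t], [3·t, 3·s - 2·t]].
At the point, J = [[3.0000, 20.0000], [-4.5000, -3.0000]] (det J = 81.0000).
Solving J·Δ = −F gives Δ = (1.9259, 0.3611).
Then the next iterate is (s, t)₁ = (-0.0741, -1.1389).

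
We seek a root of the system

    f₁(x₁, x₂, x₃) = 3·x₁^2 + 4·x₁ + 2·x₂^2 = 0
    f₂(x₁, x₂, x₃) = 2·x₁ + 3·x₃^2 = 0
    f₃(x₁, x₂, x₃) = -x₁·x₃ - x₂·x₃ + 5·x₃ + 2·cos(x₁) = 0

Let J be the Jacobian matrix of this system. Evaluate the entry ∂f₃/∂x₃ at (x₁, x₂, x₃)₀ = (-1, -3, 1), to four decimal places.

∂f₃/∂x₃ = -x₁ - x₂ + 5.
At (-1, -3, 1) this is 9.0000.

9.0000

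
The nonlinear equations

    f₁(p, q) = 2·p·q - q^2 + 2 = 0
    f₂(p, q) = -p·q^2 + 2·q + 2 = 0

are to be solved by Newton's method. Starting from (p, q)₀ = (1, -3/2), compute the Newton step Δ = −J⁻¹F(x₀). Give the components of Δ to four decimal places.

At (1, -3/2): F = (-3.2500, -3.2500).
Jacobian J = [[2·q, 2·p - 2·q], [-q^2, -2·p·q + 2]].
At the point, J = [[-3.0000, 5.0000], [-2.2500, 5.0000]] (det J = -3.7500).
Solving J·Δ = −F gives Δ = (0.0000, 0.6500).

(0.0000, 0.6500)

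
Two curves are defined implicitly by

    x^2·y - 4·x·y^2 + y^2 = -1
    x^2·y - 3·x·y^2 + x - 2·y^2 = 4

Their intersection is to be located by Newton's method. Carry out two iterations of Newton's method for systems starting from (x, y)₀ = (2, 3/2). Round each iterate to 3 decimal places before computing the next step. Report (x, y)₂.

At (2, 3/2): F = (-8.750, -14.000).
Jacobian J = [[2·x·y - 4·y^2, x^2 - 8·x·y + 2·y], [2·x·y - 3·y^2 + 1, x^2 - 6·x·y - 4·y]].
At the point, J = [[-3.000, -17.000], [0.250, -20.000]] (det J = 64.250).
Solving J·Δ = −F gives Δ = (0.981, -0.688).
Then the next iterate is (x, y)₁ = (2.981, 0.812).
Round to (2.981, 0.812) and repeat: F = (1.01305, -1.01848), J = [[2.20377, -8.85422], [3.86311, -8.88507]].
Δ = (1.232, 0.421), so (x, y)₂ = (4.213, 1.233).

(4.213, 1.233)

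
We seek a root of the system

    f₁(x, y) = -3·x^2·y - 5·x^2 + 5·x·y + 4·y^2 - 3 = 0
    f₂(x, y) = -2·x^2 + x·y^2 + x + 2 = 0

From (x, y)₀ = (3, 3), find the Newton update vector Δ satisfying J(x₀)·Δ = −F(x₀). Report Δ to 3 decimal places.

At (3, 3): F = (-48.000, 14.000).
Jacobian J = [[-6·x·y - 10·x + 5·y, -3·x^2 + 5·x + 8·y], [-4·x + y^2 + 1, 2·x·y]].
At the point, J = [[-69.000, 12.000], [-2.000, 18.000]] (det J = -1218.000).
Solving J·Δ = −F gives Δ = (-0.847, -0.872).

(-0.847, -0.872)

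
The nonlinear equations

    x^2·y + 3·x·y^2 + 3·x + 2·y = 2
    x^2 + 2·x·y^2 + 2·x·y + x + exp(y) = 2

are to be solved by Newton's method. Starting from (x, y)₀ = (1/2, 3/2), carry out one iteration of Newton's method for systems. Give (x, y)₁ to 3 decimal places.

(0.312, 0.887)

At (1/2, 3/2): F = (6.250, 6.98169).
Jacobian J = [[2·x·y + 3·y^2 + 3, x^2 + 6·x·y + 2], [2·x + 2·y^2 + 2·y + 1, 4·x·y + 2·x + exp(y)]].
At the point, J = [[11.250, 6.750], [9.500, 8.48169]] (det J = 31.29400).
Solving J·Δ = −F gives Δ = (-0.188, -0.613).
Then the next iterate is (x, y)₁ = (0.312, 0.887).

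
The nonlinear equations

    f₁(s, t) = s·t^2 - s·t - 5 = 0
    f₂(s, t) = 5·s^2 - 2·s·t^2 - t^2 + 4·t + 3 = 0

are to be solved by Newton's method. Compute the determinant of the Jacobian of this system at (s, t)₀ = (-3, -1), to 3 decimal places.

276.000

J = [[t^2 - t, 2·s·t - s], [10·s - 2·t^2, -4·s·t - 2·t + 4]].
At the point, J = [[2.000, 9.000], [-32.000, -6.000]].
det J = 276.000.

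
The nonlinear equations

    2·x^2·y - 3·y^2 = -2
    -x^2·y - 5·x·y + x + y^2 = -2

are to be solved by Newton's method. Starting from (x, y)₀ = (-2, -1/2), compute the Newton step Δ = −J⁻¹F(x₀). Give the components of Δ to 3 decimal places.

(-4.714, 1.964)

At (-2, -1/2): F = (-2.750, -2.750).
Jacobian J = [[4·x·y, 2·x^2 - 6·y], [-2·x·y - 5·y + 1, -x^2 - 5·x + 2·y]].
At the point, J = [[4.000, 11.000], [1.500, 5.000]] (det J = 3.500).
Solving J·Δ = −F gives Δ = (-4.714, 1.964).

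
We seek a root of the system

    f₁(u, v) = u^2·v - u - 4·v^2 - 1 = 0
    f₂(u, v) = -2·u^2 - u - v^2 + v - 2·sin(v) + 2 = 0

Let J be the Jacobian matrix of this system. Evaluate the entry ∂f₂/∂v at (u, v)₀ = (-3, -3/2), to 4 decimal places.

∂f₂/∂v = -2·v - 2·cos(v) + 1.
At (-3, -3/2) this is 3.8585.

3.8585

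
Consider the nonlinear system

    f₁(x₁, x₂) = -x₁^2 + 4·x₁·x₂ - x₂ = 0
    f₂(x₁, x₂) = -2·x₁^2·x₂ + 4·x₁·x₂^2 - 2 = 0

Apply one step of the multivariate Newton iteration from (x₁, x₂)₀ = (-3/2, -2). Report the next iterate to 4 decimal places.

(0.0845, -1.4532)

At (-3/2, -2): F = (11.7500, -17.0000).
Jacobian J = [[-2·x₁ + 4·x₂, 4·x₁ - 1], [-4·x₁·x₂ + 4·x₂^2, -2·x₁^2 + 8·x₁·x₂]].
At the point, J = [[-5.0000, -7.0000], [4.0000, 19.5000]] (det J = -69.5000).
Solving J·Δ = −F gives Δ = (1.5845, 0.5468).
Then the next iterate is (x₁, x₂)₁ = (0.0845, -1.4532).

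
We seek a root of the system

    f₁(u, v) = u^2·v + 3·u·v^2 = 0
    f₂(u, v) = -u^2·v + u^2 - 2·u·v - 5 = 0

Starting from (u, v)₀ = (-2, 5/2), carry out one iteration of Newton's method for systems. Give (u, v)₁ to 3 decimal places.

At (-2, 5/2): F = (-27.500, -1.000).
Jacobian J = [[2·u·v + 3·v^2, u^2 + 6·u·v], [-2·u·v + 2·u - 2·v, -u^2 - 2·u]].
At the point, J = [[8.750, -26.000], [1.000, 0.000]] (det J = 26.000).
Solving J·Δ = −F gives Δ = (1.000, -0.721).
Then the next iterate is (u, v)₁ = (-1.000, 1.779).

(-1.000, 1.779)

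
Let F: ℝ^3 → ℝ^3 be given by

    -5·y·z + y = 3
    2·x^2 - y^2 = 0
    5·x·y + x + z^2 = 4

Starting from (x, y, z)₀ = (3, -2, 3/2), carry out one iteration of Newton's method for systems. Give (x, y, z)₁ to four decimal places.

At (3, -2, 3/2): F = (10.0000, 14.0000, -28.7500).
Jacobian J = [[0, -5·z + 1, -5·y], [4·x, -2·y, 0], [5·y + 1, 5·x, 2·z]].
At the point, J = [[0.0000, -6.5000, 10.0000], [12.0000, 4.0000, 0.0000], [-9.0000, 15.0000, 3.0000]] (det J = 2394.0000).
Solving J·Δ = −F gives Δ = (-1.5217, 1.0652, -0.3076).
Then the next iterate is (x, y, z)₁ = (1.4783, -0.9348, 1.1924).

(1.4783, -0.9348, 1.1924)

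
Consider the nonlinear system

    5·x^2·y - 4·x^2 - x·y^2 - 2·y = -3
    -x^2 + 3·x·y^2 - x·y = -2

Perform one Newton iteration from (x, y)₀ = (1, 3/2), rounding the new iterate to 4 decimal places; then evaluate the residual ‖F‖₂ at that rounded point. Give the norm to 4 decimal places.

At (1, 3/2): F = (1.2500, 6.2500).
Jacobian J = [[10·x·y - 8·x - y^2, 5·x^2 - 2·x·y - 2], [-2·x + 3·y^2 - y, 6·x·y - x]].
At the point, J = [[4.7500, 0.0000], [3.2500, 8.0000]] (det J = 38.0000).
Solving J·Δ = −F gives Δ = (-0.2632, -0.6743).
Then the next iterate is (x, y)₁ = (0.7368, 0.8257).
Re-evaluating at (0.7368, 0.8257): F = (0.916023, 2.355758), so ‖F‖₂ = 2.5276.

2.5276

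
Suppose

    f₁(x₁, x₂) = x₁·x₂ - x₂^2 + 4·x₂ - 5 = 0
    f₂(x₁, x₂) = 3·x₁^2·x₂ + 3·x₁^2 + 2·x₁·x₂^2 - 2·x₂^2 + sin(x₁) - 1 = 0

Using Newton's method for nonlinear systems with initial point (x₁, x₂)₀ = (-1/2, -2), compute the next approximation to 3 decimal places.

(-1.349, -0.093)

At (-1/2, -2): F = (-16.000, -14.22943).
Jacobian J = [[x₂, x₁ - 2·x₂ + 4], [6·x₁·x₂ + 6·x₁ + 2·x₂^2 + cos(x₁), 3·x₁^2 + 4·x₁·x₂ - 4·x₂]].
At the point, J = [[-2.000, 7.500], [11.87758, 12.750]] (det J = -114.58187).
Solving J·Δ = −F gives Δ = (-0.849, 1.907).
Then the next iterate is (x₁, x₂)₁ = (-1.349, -0.093).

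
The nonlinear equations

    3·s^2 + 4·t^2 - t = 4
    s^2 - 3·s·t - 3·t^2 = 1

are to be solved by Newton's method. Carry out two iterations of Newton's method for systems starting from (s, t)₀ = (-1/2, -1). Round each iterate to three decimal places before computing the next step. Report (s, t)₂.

(-4.178, 0.724)

At (-1/2, -1): F = (1.750, -5.250).
Jacobian J = [[6·s, 8·t - 1], [2·s - 3·t, -3·s - 6·t]].
At the point, J = [[-3.000, -9.000], [2.000, 7.500]] (det J = -4.500).
Solving J·Δ = −F gives Δ = (-7.583, 2.722).
Then the next iterate is (s, t)₁ = (-8.083, 1.722).
Round to (-8.083, 1.722) and repeat: F = (202.14380, 97.19582), J = [[-48.498, 12.776], [-21.332, 13.917]].
Δ = (3.905, -0.998), so (s, t)₂ = (-4.178, 0.724).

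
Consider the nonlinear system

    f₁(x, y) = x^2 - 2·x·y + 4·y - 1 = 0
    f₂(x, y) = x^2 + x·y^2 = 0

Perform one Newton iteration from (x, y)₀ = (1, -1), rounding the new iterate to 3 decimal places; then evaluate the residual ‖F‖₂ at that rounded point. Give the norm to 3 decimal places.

At (1, -1): F = (-2.000, 2.000).
Jacobian J = [[2·x - 2·y, -2·x + 4], [2·x + y^2, 2·x·y]].
At the point, J = [[4.000, 2.000], [3.000, -2.000]] (det J = -14.000).
Solving J·Δ = −F gives Δ = (0.000, 1.000).
Then the next iterate is (x, y)₁ = (1.000, 0.000).
Re-evaluating at (1.000, 0.000): F = (0.000, 1.000), so ‖F‖₂ = 1.000.

1.000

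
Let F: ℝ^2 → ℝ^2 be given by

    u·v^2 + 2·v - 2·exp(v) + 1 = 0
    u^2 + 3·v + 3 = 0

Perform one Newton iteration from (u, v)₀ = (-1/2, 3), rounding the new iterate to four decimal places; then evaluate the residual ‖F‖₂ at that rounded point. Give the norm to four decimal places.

At (-1/2, 3): F = (-37.671074, 12.2500).
Jacobian J = [[v^2, 2·u·v - 2·exp(v) + 2], [2·u, 3]].
At the point, J = [[9.0000, -41.171074], [-1.0000, 3.0000]] (det J = -14.171074).
Solving J·Δ = −F gives Δ = (27.6149, 5.1216).
Then the next iterate is (u, v)₁ = (27.1149, 8.1216).
Re-evaluating at (27.1149, 8.1216): F = (-4927.052880, 762.582602), so ‖F‖₂ = 4985.7178.

4985.7178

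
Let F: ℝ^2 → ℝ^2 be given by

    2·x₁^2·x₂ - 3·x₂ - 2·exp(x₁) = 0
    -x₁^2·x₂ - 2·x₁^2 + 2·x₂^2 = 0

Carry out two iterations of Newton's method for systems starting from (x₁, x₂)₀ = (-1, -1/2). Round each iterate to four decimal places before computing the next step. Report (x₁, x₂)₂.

(-1.1710, -0.9288)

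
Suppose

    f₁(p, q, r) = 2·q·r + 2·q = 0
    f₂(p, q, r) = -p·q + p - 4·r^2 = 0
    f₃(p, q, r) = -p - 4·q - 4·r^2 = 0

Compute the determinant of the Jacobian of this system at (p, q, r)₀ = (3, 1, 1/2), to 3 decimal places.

6.000

J = [[0, 2·r + 2, 2·q], [-q + 1, -p, -8·r], [-1, -4, -8·r]].
At the point, J = [[0.000, 3.000, 2.000], [0.000, -3.000, -4.000], [-1.000, -4.000, -4.000]].
det J = 6.000.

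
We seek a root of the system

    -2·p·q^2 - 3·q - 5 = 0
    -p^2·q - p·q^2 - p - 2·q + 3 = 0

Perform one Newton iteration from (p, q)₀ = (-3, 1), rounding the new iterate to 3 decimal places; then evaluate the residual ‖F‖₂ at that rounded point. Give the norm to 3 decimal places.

1.361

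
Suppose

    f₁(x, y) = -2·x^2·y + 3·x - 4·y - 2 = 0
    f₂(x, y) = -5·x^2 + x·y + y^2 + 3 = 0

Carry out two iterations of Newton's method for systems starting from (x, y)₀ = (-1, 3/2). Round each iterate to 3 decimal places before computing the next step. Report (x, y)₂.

(-0.986, -1.011)

At (-1, 3/2): F = (-14.000, -1.250).
Jacobian J = [[-4·x·y + 3, -2·x^2 - 4], [-10·x + y, x + 2·y]].
At the point, J = [[9.000, -6.000], [11.500, 2.000]] (det J = 87.000).
Solving J·Δ = −F gives Δ = (0.408, -1.721).
Then the next iterate is (x, y)₁ = (-0.592, -0.221).
Round to (-0.592, -0.221) and repeat: F = (-2.73709, 1.42735), J = [[2.47667, -4.70093], [5.699, -1.034]].
Δ = (-0.394, -0.790), so (x, y)₂ = (-0.986, -1.011).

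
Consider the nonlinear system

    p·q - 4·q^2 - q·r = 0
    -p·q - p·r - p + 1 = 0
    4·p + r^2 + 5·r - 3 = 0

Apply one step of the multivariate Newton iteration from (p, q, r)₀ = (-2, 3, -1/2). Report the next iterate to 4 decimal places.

At (-2, 3, -1/2): F = (-40.5000, 8.0000, -13.2500).
Jacobian J = [[q, p - 8·q - r, -q], [-q - r - 1, -p, -p], [4, 0, 2·r + 5]].
At the point, J = [[3.0000, -25.5000, -3.0000], [-3.5000, 2.0000, 2.0000], [4.0000, 0.0000, 4.0000]] (det J = -513.0000).
Solving J·Δ = −F gives Δ = (2.1213, -1.4788, 1.1912).
Then the next iterate is (p, q, r)₁ = (0.1213, 1.5212, 0.6912).

(0.1213, 1.5212, 0.6912)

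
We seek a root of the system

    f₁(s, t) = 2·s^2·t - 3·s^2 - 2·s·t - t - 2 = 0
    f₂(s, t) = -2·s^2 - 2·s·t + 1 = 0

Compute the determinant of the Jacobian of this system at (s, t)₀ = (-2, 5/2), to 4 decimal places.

-85.0000

J = [[4·s·t - 6·s - 2·t, 2·s^2 - 2·s - 1], [-4·s - 2·t, -2·s]].
At the point, J = [[-13.0000, 11.0000], [3.0000, 4.0000]].
det J = -85.0000.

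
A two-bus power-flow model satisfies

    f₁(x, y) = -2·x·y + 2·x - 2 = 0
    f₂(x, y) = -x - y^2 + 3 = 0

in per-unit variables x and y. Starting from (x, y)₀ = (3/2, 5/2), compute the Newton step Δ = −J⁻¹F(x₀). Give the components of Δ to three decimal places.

(-1.521, -0.646)

At (3/2, 5/2): F = (-6.500, -4.750).
Jacobian J = [[-2·y + 2, -2·x], [-1, -2·y]].
At the point, J = [[-3.000, -3.000], [-1.000, -5.000]] (det J = 12.000).
Solving J·Δ = −F gives Δ = (-1.521, -0.646).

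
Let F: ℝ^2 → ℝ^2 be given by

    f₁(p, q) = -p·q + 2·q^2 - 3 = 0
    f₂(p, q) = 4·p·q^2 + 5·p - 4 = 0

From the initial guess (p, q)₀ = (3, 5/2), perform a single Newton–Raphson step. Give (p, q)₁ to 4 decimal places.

(1.6611, 1.7361)

At (3, 5/2): F = (2.0000, 86.0000).
Jacobian J = [[-q, -p + 4·q], [4·q^2 + 5, 8·p·q]].
At the point, J = [[-2.5000, 7.0000], [30.0000, 60.0000]] (det J = -360.0000).
Solving J·Δ = −F gives Δ = (-1.3389, -0.7639).
Then the next iterate is (p, q)₁ = (1.6611, 1.7361).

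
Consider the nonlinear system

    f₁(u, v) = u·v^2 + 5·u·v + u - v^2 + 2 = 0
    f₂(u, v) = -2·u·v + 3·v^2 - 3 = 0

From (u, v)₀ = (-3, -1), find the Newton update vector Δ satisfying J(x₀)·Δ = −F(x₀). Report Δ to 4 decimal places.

(3.0000, 0.1429)

At (-3, -1): F = (10.0000, -6.0000).
Jacobian J = [[v^2 + 5·v + 1, 2·u·v + 5·u - 2·v], [-2·v, -2·u + 6·v]].
At the point, J = [[-3.0000, -7.0000], [2.0000, 0.0000]] (det J = 14.0000).
Solving J·Δ = −F gives Δ = (3.0000, 0.1429).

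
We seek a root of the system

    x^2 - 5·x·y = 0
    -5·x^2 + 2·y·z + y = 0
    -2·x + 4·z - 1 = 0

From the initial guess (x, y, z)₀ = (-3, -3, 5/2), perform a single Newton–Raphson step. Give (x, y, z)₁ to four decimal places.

At (-3, -3, 5/2): F = (-36.0000, -63.0000, 15.0000).
Jacobian J = [[2·x - 5·y, -5·x, 0], [-10·x, 2·z + 1, 2·y], [-2, 0, 4]].
At the point, J = [[9.0000, 15.0000, 0.0000], [30.0000, 6.0000, -6.0000], [-2.0000, 0.0000, 4.0000]] (det J = -1404.0000).
Solving J·Δ = −F gives Δ = (1.1154, 1.7308, -3.1923).
Then the next iterate is (x, y, z)₁ = (-1.8846, -1.2692, -0.6923).

(-1.8846, -1.2692, -0.6923)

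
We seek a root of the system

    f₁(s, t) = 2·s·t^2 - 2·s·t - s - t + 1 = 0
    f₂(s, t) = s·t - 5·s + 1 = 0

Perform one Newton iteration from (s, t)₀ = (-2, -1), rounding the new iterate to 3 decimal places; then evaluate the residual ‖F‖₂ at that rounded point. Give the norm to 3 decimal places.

At (-2, -1): F = (-4.000, 13.000).
Jacobian J = [[2·t^2 - 2·t - 1, 4·s·t - 2·s - 1], [t - 5, s]].
At the point, J = [[3.000, 11.000], [-6.000, -2.000]] (det J = 60.000).
Solving J·Δ = −F gives Δ = (2.250, -0.250).
Then the next iterate is (s, t)₁ = (0.250, -1.250).
Re-evaluating at (0.250, -1.250): F = (3.40625, -0.56250), so ‖F‖₂ = 3.452.

3.452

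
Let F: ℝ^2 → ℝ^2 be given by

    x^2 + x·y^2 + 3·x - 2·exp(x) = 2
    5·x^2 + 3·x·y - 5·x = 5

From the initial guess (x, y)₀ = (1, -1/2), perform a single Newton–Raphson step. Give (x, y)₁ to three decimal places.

(6.462, -4.706)

At (1, -1/2): F = (-3.18656, -6.500).
Jacobian J = [[2·x + y^2 - 2·exp(x) + 3, 2·x·y], [10·x + 3·y - 5, 3·x]].
At the point, J = [[-0.18656, -1.000], [3.500, 3.000]] (det J = 2.94031).
Solving J·Δ = −F gives Δ = (5.462, -4.206).
Then the next iterate is (x, y)₁ = (6.462, -4.706).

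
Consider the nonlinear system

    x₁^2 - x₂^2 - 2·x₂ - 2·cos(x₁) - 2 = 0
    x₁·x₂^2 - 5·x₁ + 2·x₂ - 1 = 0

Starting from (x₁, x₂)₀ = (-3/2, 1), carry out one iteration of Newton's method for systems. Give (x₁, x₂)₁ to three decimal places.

(1.307, -3.228)

At (-3/2, 1): F = (-2.89147, 7.000).
Jacobian J = [[2·x₁ + 2·sin(x₁), -2·x₂ - 2], [x₂^2 - 5, 2·x₁·x₂ + 2]].
At the point, J = [[-4.99499, -4.000], [-4.000, -1.000]] (det J = -11.00501).
Solving J·Δ = −F gives Δ = (2.807, -4.228).
Then the next iterate is (x₁, x₂)₁ = (1.307, -3.228).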